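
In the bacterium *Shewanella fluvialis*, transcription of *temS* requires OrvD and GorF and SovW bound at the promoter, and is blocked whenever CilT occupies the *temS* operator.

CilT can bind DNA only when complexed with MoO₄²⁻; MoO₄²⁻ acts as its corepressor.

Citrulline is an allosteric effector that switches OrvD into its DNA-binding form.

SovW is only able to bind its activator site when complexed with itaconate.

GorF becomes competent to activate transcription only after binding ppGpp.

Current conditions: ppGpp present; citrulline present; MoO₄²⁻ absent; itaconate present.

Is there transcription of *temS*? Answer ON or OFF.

ON

Citrulline is present, so OrvD is active.
ppGpp is present, so GorF is active.
Itaconate is present, so SovW is active.
MoO₄²⁻ is absent, so CilT is inactive.
No repressor is bound and OrvD and GorF and SovW are active, so *temS* is transcribed.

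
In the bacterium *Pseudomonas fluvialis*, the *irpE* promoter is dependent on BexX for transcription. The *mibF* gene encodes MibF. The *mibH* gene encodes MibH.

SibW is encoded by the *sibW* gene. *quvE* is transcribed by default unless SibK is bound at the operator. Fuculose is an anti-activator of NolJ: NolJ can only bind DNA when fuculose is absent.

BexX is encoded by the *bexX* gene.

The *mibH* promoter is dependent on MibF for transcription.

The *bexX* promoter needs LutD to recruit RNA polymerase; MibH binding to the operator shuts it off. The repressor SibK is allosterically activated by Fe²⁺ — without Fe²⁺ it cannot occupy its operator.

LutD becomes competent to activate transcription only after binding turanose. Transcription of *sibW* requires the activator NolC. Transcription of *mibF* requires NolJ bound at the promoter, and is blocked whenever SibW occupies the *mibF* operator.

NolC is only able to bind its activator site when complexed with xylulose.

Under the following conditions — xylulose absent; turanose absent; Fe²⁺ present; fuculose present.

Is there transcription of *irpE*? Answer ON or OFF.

Xylulose is absent, so NolC is inactive.
Required activator NolC is absent, so *sibW* is not transcribed.
So SibW is not produced.
Fuculose is present, so NolJ is inactive.
Required activator NolJ is absent, so *mibF* is not transcribed.
So MibF is not produced.
Required activator MibF is absent, so *mibH* is not transcribed.
So MibH is not produced.
Turanose is absent, so LutD is inactive.
Required activator LutD is absent, so *bexX* is not transcribed.
So BexX is not produced.
Required activator BexX is absent, so *irpE* is not transcribed.

OFF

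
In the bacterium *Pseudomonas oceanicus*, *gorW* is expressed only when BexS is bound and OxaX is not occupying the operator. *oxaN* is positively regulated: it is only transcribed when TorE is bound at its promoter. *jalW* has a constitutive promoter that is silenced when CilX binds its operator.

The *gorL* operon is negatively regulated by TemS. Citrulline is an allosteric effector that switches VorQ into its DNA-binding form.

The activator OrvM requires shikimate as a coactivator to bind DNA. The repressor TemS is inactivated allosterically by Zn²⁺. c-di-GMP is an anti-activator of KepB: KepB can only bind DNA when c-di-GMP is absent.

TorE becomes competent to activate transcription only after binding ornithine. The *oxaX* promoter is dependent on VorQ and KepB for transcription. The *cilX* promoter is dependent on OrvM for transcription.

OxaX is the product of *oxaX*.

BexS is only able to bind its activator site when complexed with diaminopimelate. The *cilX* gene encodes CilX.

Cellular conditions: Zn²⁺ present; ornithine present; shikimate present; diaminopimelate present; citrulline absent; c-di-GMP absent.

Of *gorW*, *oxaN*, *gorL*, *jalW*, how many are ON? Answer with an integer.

Citrulline is absent, so VorQ is inactive.
c-di-GMP is absent, so KepB is active.
Required activator VorQ is absent, so *oxaX* is not transcribed.
So OxaX is not produced.
Diaminopimelate is present, so BexS is active.
No repressor is bound and BexS is active, so *gorW* is transcribed.
→ *gorW* is ON.
Ornithine is present, so TorE is active.
No repressor is bound and TorE is active, so *oxaN* is transcribed.
→ *oxaN* is ON.
Zn²⁺ is present, so TemS is inactive.
With no repressor bound, *gorL* is transcribed.
→ *gorL* is ON.
Shikimate is present, so OrvM is active.
No repressor is bound and OrvM is active, so *cilX* is transcribed.
So CilX is produced and active.
With repressor CilX bound, *jalW* is not transcribed.
→ *jalW* is OFF.
3 of the 4 genes are transcribed.

3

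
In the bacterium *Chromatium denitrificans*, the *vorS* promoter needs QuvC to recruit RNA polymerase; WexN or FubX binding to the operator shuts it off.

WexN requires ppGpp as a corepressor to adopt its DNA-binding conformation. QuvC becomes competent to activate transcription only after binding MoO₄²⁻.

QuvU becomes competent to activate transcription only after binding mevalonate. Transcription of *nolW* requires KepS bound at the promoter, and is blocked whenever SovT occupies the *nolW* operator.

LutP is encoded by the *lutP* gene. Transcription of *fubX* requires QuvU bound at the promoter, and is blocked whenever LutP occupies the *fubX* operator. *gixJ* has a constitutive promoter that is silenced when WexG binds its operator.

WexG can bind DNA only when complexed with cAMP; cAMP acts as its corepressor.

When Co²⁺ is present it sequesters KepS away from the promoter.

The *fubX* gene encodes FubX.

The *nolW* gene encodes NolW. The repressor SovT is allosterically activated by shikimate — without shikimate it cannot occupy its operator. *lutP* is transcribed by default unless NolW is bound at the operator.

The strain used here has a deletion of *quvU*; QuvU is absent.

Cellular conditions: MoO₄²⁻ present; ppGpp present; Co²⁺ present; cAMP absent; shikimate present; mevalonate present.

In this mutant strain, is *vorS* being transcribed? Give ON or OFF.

OFF

ppGpp is present, so WexN is active.
MoO₄²⁻ is present, so QuvC is active.
QuvU is non-functional in this strain, so it has no effect.
Co²⁺ is present, so KepS is inactive.
Shikimate is present, so SovT is active.
With repressor SovT bound, *nolW* is not transcribed.
So NolW is not produced.
With no repressor bound, *lutP* is transcribed.
So LutP is produced and active.
With repressor LutP bound, *fubX* is not transcribed.
So FubX is not produced.
With repressor WexN bound, *vorS* is not transcribed.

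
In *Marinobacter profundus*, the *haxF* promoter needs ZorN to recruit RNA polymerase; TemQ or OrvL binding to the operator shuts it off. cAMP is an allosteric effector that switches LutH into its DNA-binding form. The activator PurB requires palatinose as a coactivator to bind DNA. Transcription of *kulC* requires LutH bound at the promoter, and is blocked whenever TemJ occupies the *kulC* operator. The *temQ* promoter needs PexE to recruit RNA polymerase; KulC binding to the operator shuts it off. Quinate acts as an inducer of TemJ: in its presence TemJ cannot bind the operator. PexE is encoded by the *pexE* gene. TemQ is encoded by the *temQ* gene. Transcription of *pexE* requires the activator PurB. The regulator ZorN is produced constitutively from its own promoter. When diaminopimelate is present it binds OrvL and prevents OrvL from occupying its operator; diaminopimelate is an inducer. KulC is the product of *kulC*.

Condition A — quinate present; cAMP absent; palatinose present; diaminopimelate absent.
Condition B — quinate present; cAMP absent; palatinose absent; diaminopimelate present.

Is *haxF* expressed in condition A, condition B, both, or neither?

B only

Condition A:
Quinate is present, so TemJ is inactive.
cAMP is absent, so LutH is inactive.
Required activator LutH is absent, so *kulC* is not transcribed.
So KulC is not produced.
Palatinose is present, so PurB is active.
No repressor is bound and PurB is active, so *pexE* is transcribed.
So PexE is produced and active.
No repressor is bound and PexE is active, so *temQ* is transcribed.
So TemQ is produced and active.
Diaminopimelate is absent, so OrvL is active.
ZorN is produced constitutively and is active.
With repressor TemQ bound, *haxF* is not transcribed.
→ *haxF* is OFF in A.
Condition B:
Quinate is present, so TemJ is inactive.
cAMP is absent, so LutH is inactive.
Required activator LutH is absent, so *kulC* is not transcribed.
So KulC is not produced.
Palatinose is absent, so PurB is inactive.
Required activator PurB is absent, so *pexE* is not transcribed.
So PexE is not produced.
Required activator PexE is absent, so *temQ* is not transcribed.
So TemQ is not produced.
Diaminopimelate is present, so OrvL is inactive.
ZorN is produced constitutively and is active.
No repressor is bound and ZorN is active, so *haxF* is transcribed.
→ *haxF* is ON in B.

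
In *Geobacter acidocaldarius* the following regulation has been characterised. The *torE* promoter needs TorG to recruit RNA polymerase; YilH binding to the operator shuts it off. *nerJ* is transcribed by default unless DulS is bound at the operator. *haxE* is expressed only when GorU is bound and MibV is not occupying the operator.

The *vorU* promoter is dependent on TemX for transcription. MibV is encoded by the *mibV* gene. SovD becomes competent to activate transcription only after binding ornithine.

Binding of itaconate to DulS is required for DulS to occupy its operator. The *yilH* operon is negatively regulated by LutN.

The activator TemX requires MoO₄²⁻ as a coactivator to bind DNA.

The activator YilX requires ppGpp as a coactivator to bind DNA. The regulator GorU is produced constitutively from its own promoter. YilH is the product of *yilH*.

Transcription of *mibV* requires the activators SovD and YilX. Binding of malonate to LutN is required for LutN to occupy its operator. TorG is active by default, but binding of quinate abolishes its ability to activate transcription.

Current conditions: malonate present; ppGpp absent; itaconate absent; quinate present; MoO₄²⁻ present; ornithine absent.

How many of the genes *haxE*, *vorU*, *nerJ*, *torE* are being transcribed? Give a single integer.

3

Ornithine is absent, so SovD is inactive.
ppGpp is absent, so YilX is inactive.
Required activator SovD is absent, so *mibV* is not transcribed.
So MibV is not produced.
GorU is produced constitutively and is active.
No repressor is bound and GorU is active, so *haxE* is transcribed.
→ *haxE* is ON.
MoO₄²⁻ is present, so TemX is active.
No repressor is bound and TemX is active, so *vorU* is transcribed.
→ *vorU* is ON.
Itaconate is absent, so DulS is inactive.
With no repressor bound, *nerJ* is transcribed.
→ *nerJ* is ON.
Quinate is present, so TorG is inactive.
Malonate is present, so LutN is active.
With repressor LutN bound, *yilH* is not transcribed.
So YilH is not produced.
Required activator TorG is absent, so *torE* is not transcribed.
→ *torE* is OFF.
3 of the 4 genes are transcribed.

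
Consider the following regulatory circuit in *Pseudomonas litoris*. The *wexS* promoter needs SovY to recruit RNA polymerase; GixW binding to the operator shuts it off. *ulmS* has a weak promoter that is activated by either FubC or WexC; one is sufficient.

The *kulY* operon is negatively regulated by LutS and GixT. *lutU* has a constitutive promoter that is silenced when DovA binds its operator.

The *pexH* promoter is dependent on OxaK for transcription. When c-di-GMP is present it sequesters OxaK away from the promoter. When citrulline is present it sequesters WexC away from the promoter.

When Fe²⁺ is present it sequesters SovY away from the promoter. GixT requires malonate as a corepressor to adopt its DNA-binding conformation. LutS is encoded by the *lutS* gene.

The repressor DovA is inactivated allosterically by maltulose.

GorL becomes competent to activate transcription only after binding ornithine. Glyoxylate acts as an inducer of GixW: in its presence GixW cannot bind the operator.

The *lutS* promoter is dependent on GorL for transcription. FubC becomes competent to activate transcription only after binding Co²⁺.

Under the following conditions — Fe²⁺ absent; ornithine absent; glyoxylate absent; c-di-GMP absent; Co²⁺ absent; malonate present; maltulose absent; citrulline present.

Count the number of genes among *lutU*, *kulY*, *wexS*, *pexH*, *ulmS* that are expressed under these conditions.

Maltulose is absent, so DovA is active.
With repressor DovA bound, *lutU* is not transcribed.
→ *lutU* is OFF.
Ornithine is absent, so GorL is inactive.
Required activator GorL is absent, so *lutS* is not transcribed.
So LutS is not produced.
Malonate is present, so GixT is active.
With repressor GixT bound, *kulY* is not transcribed.
→ *kulY* is OFF.
Fe²⁺ is absent, so SovY is active.
Glyoxylate is absent, so GixW is active.
With repressor GixW bound, *wexS* is not transcribed.
→ *wexS* is OFF.
c-di-GMP is absent, so OxaK is active.
No repressor is bound and OxaK is active, so *pexH* is transcribed.
→ *pexH* is ON.
Co²⁺ is absent, so FubC is inactive.
Citrulline is present, so WexC is inactive.
No activator is available at the *ulmS* promoter, so *ulmS* is not transcribed.
→ *ulmS* is OFF.
1 of the 5 genes is transcribed.

1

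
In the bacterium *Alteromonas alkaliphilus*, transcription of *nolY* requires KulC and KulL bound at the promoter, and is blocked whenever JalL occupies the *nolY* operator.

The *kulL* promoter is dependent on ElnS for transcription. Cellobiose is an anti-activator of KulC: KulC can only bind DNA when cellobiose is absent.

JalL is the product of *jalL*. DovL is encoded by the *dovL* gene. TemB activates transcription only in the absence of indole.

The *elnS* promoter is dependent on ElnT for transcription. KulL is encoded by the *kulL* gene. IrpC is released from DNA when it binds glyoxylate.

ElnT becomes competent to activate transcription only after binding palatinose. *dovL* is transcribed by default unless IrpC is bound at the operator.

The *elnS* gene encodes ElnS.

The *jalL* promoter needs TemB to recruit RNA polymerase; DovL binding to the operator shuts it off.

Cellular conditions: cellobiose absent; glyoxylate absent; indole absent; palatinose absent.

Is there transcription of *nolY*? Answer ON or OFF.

OFF

Cellobiose is absent, so KulC is active.
Palatinose is absent, so ElnT is inactive.
Required activator ElnT is absent, so *elnS* is not transcribed.
So ElnS is not produced.
Required activator ElnS is absent, so *kulL* is not transcribed.
So KulL is not produced.
Glyoxylate is absent, so IrpC is active.
With repressor IrpC bound, *dovL* is not transcribed.
So DovL is not produced.
Indole is absent, so TemB is active.
No repressor is bound and TemB is active, so *jalL* is transcribed.
So JalL is produced and active.
With repressor JalL bound, *nolY* is not transcribed.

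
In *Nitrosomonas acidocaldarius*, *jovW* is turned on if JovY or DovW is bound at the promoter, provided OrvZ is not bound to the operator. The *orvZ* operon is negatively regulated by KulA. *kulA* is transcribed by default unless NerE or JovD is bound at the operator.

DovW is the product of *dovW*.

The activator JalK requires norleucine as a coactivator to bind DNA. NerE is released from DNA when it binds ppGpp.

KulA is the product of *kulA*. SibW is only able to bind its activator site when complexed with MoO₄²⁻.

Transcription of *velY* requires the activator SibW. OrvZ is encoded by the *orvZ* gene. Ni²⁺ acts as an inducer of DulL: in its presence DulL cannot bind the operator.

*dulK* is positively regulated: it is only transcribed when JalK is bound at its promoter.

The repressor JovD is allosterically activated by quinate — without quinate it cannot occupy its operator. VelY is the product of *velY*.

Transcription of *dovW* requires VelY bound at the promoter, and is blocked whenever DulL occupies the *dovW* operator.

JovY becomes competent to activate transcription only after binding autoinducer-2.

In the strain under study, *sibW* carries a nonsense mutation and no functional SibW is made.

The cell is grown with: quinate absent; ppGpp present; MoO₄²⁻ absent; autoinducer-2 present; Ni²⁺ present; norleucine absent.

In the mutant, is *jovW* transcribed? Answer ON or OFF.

ppGpp is present, so NerE is inactive.
Quinate is absent, so JovD is inactive.
With no repressor bound, *kulA* is transcribed.
So KulA is produced and active.
With repressor KulA bound, *orvZ* is not transcribed.
So OrvZ is not produced.
Autoinducer-2 is present, so JovY is active.
SibW is non-functional in this strain, so it has no effect.
Required activator SibW is absent, so *velY* is not transcribed.
So VelY is not produced.
Ni²⁺ is present, so DulL is inactive.
Required activator VelY is absent, so *dovW* is not transcribed.
So DovW is not produced.
Activator JovY is present, so *jovW* is transcribed.

ON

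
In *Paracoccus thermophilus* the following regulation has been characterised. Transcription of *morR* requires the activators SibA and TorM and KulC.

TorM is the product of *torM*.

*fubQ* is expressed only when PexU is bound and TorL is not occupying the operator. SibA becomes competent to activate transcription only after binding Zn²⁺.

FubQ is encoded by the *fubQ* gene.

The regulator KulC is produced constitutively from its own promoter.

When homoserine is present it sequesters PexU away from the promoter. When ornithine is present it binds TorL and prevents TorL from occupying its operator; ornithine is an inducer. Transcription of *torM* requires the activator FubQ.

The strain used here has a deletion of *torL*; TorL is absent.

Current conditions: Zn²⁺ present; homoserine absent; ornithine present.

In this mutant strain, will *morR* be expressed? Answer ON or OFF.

Zn²⁺ is present, so SibA is active.
Homoserine is absent, so PexU is active.
TorL is non-functional in this strain, so it has no effect.
No repressor is bound and PexU is active, so *fubQ* is transcribed.
So FubQ is produced and active.
No repressor is bound and FubQ is active, so *torM* is transcribed.
So TorM is produced and active.
KulC is produced constitutively and is active.
No repressor is bound and SibA and TorM and KulC are active, so *morR* is transcribed.

ON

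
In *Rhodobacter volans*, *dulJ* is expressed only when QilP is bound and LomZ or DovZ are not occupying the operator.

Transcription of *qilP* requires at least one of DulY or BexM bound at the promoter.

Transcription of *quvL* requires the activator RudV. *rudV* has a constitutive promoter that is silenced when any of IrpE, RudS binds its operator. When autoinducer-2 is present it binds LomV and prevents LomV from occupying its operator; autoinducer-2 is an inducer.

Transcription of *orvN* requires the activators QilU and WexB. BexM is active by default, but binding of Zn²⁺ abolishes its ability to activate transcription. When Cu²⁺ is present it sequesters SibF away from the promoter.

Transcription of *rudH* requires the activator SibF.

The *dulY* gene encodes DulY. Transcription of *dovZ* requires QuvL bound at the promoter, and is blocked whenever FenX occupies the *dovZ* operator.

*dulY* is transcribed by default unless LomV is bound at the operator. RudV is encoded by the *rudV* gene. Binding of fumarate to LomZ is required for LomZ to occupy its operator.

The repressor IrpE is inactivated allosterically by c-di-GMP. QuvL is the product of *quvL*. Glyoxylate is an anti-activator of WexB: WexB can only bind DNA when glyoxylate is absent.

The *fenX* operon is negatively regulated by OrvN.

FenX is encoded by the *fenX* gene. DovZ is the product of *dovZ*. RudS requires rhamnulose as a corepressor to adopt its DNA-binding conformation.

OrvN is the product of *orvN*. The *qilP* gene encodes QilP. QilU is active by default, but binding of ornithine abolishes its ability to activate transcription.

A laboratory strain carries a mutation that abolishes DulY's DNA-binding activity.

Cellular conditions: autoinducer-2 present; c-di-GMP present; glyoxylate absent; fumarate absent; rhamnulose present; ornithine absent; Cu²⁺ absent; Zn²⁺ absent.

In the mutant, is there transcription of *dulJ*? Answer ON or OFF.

ON

Fumarate is absent, so LomZ is inactive.
DulY is non-functional in this strain, so it has no effect.
Zn²⁺ is absent, so BexM is active.
Activator BexM is present, so *qilP* is transcribed.
So QilP is produced and active.
Ornithine is absent, so QilU is active.
Glyoxylate is absent, so WexB is active.
No repressor is bound and QilU and WexB are active, so *orvN* is transcribed.
So OrvN is produced and active.
With repressor OrvN bound, *fenX* is not transcribed.
So FenX is not produced.
c-di-GMP is present, so IrpE is inactive.
Rhamnulose is present, so RudS is active.
With repressor RudS bound, *rudV* is not transcribed.
So RudV is not produced.
Required activator RudV is absent, so *quvL* is not transcribed.
So QuvL is not produced.
Required activator QuvL is absent, so *dovZ* is not transcribed.
So DovZ is not produced.
No repressor is bound and QilP is active, so *dulJ* is transcribed.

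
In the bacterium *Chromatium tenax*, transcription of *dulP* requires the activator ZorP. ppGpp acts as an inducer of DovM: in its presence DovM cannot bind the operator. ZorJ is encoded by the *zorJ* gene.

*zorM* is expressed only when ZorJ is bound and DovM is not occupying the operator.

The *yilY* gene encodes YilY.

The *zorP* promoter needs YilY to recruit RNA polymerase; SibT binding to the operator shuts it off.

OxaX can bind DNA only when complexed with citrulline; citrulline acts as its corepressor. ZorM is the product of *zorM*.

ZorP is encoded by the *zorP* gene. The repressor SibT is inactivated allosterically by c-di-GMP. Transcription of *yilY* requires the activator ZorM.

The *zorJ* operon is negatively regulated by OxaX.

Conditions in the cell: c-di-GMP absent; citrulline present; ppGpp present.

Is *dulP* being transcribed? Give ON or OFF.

Citrulline is present, so OxaX is active.
With repressor OxaX bound, *zorJ* is not transcribed.
So ZorJ is not produced.
ppGpp is present, so DovM is inactive.
Required activator ZorJ is absent, so *zorM* is not transcribed.
So ZorM is not produced.
Required activator ZorM is absent, so *yilY* is not transcribed.
So YilY is not produced.
c-di-GMP is absent, so SibT is active.
With repressor SibT bound, *zorP* is not transcribed.
So ZorP is not produced.
Required activator ZorP is absent, so *dulP* is not transcribed.

OFF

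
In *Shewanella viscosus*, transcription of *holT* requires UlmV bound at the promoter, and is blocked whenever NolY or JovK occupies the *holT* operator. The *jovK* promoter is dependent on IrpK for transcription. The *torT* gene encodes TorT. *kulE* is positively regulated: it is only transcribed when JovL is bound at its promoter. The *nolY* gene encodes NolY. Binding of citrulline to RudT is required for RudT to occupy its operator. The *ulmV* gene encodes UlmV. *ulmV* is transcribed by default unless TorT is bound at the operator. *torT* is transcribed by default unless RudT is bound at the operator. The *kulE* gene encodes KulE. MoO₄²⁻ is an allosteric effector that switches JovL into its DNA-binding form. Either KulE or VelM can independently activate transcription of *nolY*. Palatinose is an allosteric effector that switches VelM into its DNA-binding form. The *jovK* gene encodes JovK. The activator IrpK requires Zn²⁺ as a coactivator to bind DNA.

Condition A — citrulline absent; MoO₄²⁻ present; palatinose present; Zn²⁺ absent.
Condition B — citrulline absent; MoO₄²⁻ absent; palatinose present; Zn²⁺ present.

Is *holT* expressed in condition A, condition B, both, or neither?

neither

Condition A:
Citrulline is absent, so RudT is inactive.
With no repressor bound, *torT* is transcribed.
So TorT is produced and active.
With repressor TorT bound, *ulmV* is not transcribed.
So UlmV is not produced.
MoO₄²⁻ is present, so JovL is active.
No repressor is bound and JovL is active, so *kulE* is transcribed.
So KulE is produced and active.
Palatinose is present, so VelM is active.
Activator KulE is present, so *nolY* is transcribed.
So NolY is produced and active.
Zn²⁺ is absent, so IrpK is inactive.
Required activator IrpK is absent, so *jovK* is not transcribed.
So JovK is not produced.
With repressor NolY bound, *holT* is not transcribed.
→ *holT* is OFF in A.
Condition B:
Citrulline is absent, so RudT is inactive.
With no repressor bound, *torT* is transcribed.
So TorT is produced and active.
With repressor TorT bound, *ulmV* is not transcribed.
So UlmV is not produced.
MoO₄²⁻ is absent, so JovL is inactive.
Required activator JovL is absent, so *kulE* is not transcribed.
So KulE is not produced.
Palatinose is present, so VelM is active.
Activator VelM is present, so *nolY* is transcribed.
So NolY is produced and active.
Zn²⁺ is present, so IrpK is active.
No repressor is bound and IrpK is active, so *jovK* is transcribed.
So JovK is produced and active.
With repressor NolY bound, *holT* is not transcribed.
→ *holT* is OFF in B.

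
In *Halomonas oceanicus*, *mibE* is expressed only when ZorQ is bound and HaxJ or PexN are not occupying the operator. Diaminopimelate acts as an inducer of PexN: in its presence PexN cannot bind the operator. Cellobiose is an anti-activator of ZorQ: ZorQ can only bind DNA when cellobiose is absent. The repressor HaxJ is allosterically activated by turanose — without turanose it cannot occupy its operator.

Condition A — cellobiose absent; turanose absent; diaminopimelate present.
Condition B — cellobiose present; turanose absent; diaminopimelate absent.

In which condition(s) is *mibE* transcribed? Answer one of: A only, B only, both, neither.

A only

Condition A:
Cellobiose is absent, so ZorQ is active.
Turanose is absent, so HaxJ is inactive.
Diaminopimelate is present, so PexN is inactive.
No repressor is bound and ZorQ is active, so *mibE* is transcribed.
→ *mibE* is ON in A.
Condition B:
Cellobiose is present, so ZorQ is inactive.
Turanose is absent, so HaxJ is inactive.
Diaminopimelate is absent, so PexN is active.
With repressor PexN bound, *mibE* is not transcribed.
→ *mibE* is OFF in B.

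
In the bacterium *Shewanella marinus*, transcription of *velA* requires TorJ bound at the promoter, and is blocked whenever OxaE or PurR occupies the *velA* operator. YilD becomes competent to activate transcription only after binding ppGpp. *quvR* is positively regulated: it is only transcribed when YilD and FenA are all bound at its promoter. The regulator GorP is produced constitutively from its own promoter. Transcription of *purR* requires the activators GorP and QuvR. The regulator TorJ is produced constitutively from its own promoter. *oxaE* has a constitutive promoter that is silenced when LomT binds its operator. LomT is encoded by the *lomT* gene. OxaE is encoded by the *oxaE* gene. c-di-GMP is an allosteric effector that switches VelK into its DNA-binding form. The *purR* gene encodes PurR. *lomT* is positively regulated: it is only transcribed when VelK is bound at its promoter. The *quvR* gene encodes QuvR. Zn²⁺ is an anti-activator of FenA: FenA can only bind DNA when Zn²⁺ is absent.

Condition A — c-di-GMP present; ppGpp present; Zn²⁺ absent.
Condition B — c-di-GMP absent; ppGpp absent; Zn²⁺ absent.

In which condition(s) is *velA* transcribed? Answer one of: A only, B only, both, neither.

neither

Condition A:
c-di-GMP is present, so VelK is active.
No repressor is bound and VelK is active, so *lomT* is transcribed.
So LomT is produced and active.
With repressor LomT bound, *oxaE* is not transcribed.
So OxaE is not produced.
GorP is produced constitutively and is active.
ppGpp is present, so YilD is active.
Zn²⁺ is absent, so FenA is active.
No repressor is bound and YilD and FenA are active, so *quvR* is transcribed.
So QuvR is produced and active.
No repressor is bound and GorP and QuvR are active, so *purR* is transcribed.
So PurR is produced and active.
TorJ is produced constitutively and is active.
With repressor PurR bound, *velA* is not transcribed.
→ *velA* is OFF in A.
Condition B:
c-di-GMP is absent, so VelK is inactive.
Required activator VelK is absent, so *lomT* is not transcribed.
So LomT is not produced.
With no repressor bound, *oxaE* is transcribed.
So OxaE is produced and active.
GorP is produced constitutively and is active.
ppGpp is absent, so YilD is inactive.
Zn²⁺ is absent, so FenA is active.
Required activator YilD is absent, so *quvR* is not transcribed.
So QuvR is not produced.
Required activator QuvR is absent, so *purR* is not transcribed.
So PurR is not produced.
TorJ is produced constitutively and is active.
With repressor OxaE bound, *velA* is not transcribed.
→ *velA* is OFF in B.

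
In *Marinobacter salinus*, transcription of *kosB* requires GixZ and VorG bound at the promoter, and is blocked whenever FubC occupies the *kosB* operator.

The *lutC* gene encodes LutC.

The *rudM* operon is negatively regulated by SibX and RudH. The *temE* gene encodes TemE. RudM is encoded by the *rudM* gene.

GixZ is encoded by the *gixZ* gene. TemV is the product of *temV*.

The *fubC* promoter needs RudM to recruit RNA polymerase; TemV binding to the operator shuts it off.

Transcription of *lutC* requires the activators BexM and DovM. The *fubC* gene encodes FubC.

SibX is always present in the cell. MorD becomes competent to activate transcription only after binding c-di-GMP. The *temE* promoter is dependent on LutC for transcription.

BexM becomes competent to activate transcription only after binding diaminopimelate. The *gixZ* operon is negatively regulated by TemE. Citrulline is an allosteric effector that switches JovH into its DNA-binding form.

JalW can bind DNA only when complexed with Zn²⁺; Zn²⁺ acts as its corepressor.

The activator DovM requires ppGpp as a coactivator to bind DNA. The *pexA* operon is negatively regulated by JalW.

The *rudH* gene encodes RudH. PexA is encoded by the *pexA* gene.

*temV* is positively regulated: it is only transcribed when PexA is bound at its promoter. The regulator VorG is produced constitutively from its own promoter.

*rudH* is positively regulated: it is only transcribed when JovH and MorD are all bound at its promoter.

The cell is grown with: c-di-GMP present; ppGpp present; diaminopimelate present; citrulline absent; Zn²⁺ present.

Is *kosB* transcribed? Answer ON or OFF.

Zn²⁺ is present, so JalW is active.
With repressor JalW bound, *pexA* is not transcribed.
So PexA is not produced.
Required activator PexA is absent, so *temV* is not transcribed.
So TemV is not produced.
SibX is produced constitutively and is active.
Citrulline is absent, so JovH is inactive.
c-di-GMP is present, so MorD is active.
Required activator JovH is absent, so *rudH* is not transcribed.
So RudH is not produced.
With repressor SibX bound, *rudM* is not transcribed.
So RudM is not produced.
Required activator RudM is absent, so *fubC* is not transcribed.
So FubC is not produced.
Diaminopimelate is present, so BexM is active.
ppGpp is present, so DovM is active.
No repressor is bound and BexM and DovM are active, so *lutC* is transcribed.
So LutC is produced and active.
No repressor is bound and LutC is active, so *temE* is transcribed.
So TemE is produced and active.
With repressor TemE bound, *gixZ* is not transcribed.
So GixZ is not produced.
VorG is produced constitutively and is active.
Required activator GixZ is absent, so *kosB* is not transcribed.

OFF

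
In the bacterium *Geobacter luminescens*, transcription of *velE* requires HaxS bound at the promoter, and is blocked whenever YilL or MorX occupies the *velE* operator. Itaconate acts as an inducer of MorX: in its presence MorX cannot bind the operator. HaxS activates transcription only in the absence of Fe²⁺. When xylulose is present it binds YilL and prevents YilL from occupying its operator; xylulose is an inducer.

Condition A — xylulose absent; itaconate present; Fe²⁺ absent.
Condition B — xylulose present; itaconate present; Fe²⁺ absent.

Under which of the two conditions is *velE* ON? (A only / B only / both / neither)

Condition A:
Xylulose is absent, so YilL is active.
Itaconate is present, so MorX is inactive.
Fe²⁺ is absent, so HaxS is active.
With repressor YilL bound, *velE* is not transcribed.
→ *velE* is OFF in A.
Condition B:
Xylulose is present, so YilL is inactive.
Itaconate is present, so MorX is inactive.
Fe²⁺ is absent, so HaxS is active.
No repressor is bound and HaxS is active, so *velE* is transcribed.
→ *velE* is ON in B.

B only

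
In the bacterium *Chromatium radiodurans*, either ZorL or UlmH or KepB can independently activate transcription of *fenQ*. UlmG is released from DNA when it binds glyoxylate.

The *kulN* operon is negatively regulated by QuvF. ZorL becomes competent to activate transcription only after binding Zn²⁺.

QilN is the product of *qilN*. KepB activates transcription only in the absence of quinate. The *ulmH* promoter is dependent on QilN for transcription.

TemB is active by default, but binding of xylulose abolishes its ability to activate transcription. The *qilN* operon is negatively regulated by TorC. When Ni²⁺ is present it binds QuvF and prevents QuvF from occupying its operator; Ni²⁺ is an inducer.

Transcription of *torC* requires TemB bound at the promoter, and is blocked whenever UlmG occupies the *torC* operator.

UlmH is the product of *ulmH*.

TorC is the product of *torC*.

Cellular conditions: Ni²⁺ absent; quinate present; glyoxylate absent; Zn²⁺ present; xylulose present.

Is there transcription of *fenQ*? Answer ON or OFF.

Zn²⁺ is present, so ZorL is active.
Glyoxylate is absent, so UlmG is active.
Xylulose is present, so TemB is inactive.
With repressor UlmG bound, *torC* is not transcribed.
So TorC is not produced.
With no repressor bound, *qilN* is transcribed.
So QilN is produced and active.
No repressor is bound and QilN is active, so *ulmH* is transcribed.
So UlmH is produced and active.
Quinate is present, so KepB is inactive.
Activator ZorL is present, so *fenQ* is transcribed.

ON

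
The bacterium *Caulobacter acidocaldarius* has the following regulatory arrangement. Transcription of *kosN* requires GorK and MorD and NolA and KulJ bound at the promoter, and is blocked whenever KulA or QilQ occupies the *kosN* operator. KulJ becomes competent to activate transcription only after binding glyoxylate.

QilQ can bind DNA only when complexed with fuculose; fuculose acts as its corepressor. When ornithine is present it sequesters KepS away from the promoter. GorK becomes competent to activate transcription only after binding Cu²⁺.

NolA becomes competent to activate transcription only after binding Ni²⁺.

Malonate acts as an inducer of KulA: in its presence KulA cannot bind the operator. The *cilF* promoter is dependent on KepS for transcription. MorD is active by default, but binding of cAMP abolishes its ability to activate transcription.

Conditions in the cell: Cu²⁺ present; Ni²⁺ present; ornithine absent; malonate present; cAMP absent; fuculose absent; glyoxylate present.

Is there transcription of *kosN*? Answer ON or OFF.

Cu²⁺ is present, so GorK is active.
cAMP is absent, so MorD is active.
Ni²⁺ is present, so NolA is active.
Malonate is present, so KulA is inactive.
Fuculose is absent, so QilQ is inactive.
Glyoxylate is present, so KulJ is active.
No repressor is bound and GorK and MorD and NolA and KulJ are active, so *kosN* is transcribed.

ON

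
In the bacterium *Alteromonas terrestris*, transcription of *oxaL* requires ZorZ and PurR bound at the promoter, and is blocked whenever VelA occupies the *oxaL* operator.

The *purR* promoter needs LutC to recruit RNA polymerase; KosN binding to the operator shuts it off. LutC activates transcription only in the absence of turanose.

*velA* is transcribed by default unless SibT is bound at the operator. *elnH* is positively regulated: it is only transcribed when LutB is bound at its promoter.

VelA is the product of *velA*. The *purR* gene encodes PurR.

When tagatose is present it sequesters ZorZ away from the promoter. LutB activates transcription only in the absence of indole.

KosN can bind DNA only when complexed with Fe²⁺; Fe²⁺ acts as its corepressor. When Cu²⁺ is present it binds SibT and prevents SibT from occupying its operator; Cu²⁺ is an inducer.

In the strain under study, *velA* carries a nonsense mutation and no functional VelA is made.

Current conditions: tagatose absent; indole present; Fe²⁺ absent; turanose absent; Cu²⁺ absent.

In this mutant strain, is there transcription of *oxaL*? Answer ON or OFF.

Tagatose is absent, so ZorZ is active.
VelA is non-functional in this strain, so it has no effect.
Fe²⁺ is absent, so KosN is inactive.
Turanose is absent, so LutC is active.
No repressor is bound and LutC is active, so *purR* is transcribed.
So PurR is produced and active.
No repressor is bound and ZorZ and PurR are active, so *oxaL* is transcribed.

ON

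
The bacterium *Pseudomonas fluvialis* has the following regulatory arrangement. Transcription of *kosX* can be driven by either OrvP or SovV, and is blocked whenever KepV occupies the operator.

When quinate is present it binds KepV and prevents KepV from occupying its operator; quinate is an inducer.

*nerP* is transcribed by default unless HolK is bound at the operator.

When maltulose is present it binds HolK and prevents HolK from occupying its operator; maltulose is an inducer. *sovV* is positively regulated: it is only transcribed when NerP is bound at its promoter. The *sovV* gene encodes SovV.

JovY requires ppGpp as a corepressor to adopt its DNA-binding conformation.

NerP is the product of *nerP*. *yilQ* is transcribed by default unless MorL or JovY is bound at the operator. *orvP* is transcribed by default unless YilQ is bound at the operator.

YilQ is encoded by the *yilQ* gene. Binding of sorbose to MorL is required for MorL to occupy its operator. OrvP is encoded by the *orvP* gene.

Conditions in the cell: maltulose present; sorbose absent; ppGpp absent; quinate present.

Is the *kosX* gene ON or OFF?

ON

Quinate is present, so KepV is inactive.
Sorbose is absent, so MorL is inactive.
ppGpp is absent, so JovY is inactive.
With no repressor bound, *yilQ* is transcribed.
So YilQ is produced and active.
With repressor YilQ bound, *orvP* is not transcribed.
So OrvP is not produced.
Maltulose is present, so HolK is inactive.
With no repressor bound, *nerP* is transcribed.
So NerP is produced and active.
No repressor is bound and NerP is active, so *sovV* is transcribed.
So SovV is produced and active.
Activator SovV is present, so *kosX* is transcribed.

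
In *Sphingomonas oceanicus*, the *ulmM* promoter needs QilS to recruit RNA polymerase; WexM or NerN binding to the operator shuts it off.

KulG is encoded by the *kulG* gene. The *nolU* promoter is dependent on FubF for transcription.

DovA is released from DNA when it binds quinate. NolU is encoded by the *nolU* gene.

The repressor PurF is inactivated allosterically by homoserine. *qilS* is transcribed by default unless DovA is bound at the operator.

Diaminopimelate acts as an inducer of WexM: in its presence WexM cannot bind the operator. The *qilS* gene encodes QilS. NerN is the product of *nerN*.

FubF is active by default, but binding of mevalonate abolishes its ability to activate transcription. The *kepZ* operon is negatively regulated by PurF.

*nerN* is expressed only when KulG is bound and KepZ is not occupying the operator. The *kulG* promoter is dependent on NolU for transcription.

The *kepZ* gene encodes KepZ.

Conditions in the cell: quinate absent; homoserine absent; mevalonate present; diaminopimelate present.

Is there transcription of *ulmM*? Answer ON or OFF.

Diaminopimelate is present, so WexM is inactive.
Mevalonate is present, so FubF is inactive.
Required activator FubF is absent, so *nolU* is not transcribed.
So NolU is not produced.
Required activator NolU is absent, so *kulG* is not transcribed.
So KulG is not produced.
Homoserine is absent, so PurF is active.
With repressor PurF bound, *kepZ* is not transcribed.
So KepZ is not produced.
Required activator KulG is absent, so *nerN* is not transcribed.
So NerN is not produced.
Quinate is absent, so DovA is active.
With repressor DovA bound, *qilS* is not transcribed.
So QilS is not produced.
Required activator QilS is absent, so *ulmM* is not transcribed.

OFF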